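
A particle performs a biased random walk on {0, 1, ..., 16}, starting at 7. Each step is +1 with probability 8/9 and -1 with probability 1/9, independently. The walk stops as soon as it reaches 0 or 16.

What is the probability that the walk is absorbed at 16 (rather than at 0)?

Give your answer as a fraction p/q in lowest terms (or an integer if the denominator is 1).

Answer: 40210691784704/40210710958665

Derivation:
Biased walk: p = 8/9, q = 1/9, r = q/p = 1/8
Gambler's ruin: P(hit 16 before 0 | start at 7) = (1 - r^a)/(1 - r^N)
r^7 = 1/2097152; r^16 = 1/281474976710656
P = (1 - 1/2097152) / (1 - 1/281474976710656) = 2097151/2097152 / 281474976710655/281474976710656 = 40210691784704/40210710958665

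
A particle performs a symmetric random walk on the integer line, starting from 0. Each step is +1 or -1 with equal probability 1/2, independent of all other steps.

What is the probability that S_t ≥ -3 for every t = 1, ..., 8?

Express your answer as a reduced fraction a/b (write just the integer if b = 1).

Let f(t,s) = #length-t paths at position s with S_1..S_t all ≥ -3.
f(t,s) = f(t-1,s-1) + f(t-1,s+1) for s ≥ -3; f(t,s) = 0 for s < -3.
t=0: f(0,0)=1
t=1: f(1,-1)=1 f(1,1)=1
t=2: f(2,-2)=1 f(2,0)=2 f(2,2)=1
t=3: f(3,-3)=1 f(3,-1)=3 f(3,1)=3 f(3,3)=1
t=4: f(4,-2)=4 f(4,0)=6 f(4,2)=4 f(4,4)=1
t=5: f(5,-3)=4 f(5,-1)=10 f(5,1)=10 f(5,3)=5 f(5,5)=1
t=6: f(6,-2)=14 f(6,0)=20 f(6,2)=15 f(6,4)=6 f(6,6)=1
t=7: f(7,-3)=14 f(7,-1)=34 f(7,1)=35 f(7,3)=21 f(7,5)=7 f(7,7)=1
t=8: f(8,-2)=48 f(8,0)=69 f(8,2)=56 f(8,4)=28 f(8,6)=8 f(8,8)=1
Σ_s f(8,s) = 210
P = 210/256 = 105/128

Answer: 105/128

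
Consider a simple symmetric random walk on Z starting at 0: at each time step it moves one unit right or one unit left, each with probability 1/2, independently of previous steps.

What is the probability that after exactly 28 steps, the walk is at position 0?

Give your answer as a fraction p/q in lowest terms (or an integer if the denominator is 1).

To return to 0 after 28 steps: need exactly 14 steps of +1 and 14 of -1.
Favorable paths: C(28,14) = 40116600
Total paths: 2^28 = 268435456
P = 40116600/268435456 = 5014575/33554432

Answer: 5014575/33554432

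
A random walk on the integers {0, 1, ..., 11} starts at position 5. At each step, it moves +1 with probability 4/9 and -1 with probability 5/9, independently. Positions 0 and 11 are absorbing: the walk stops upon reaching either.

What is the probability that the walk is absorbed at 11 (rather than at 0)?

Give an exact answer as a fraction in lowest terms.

Answer: 8605696/44633821

Derivation:
Biased walk: p = 4/9, q = 5/9, r = q/p = 5/4
Gambler's ruin: P(hit 11 before 0 | start at 5) = (1 - r^a)/(1 - r^N)
r^5 = 3125/1024; r^11 = 48828125/4194304
P = (1 - 3125/1024) / (1 - 48828125/4194304) = -2101/1024 / -44633821/4194304 = 8605696/44633821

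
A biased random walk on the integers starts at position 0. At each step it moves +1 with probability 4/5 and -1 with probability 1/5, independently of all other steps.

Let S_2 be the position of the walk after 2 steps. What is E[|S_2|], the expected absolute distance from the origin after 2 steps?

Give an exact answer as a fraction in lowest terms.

Answer: 34/25

Derivation:
S_2 takes values m ≡ 0 (mod 2) with |m| ≤ 2; P(S_2=m) = C(2,(2+m)/2) · (4/5)^((2+m)/2) · (1/5)^((2-m)/2).
Distribution: P(S=-2)=1/25, P(S=0)=8/25, P(S=2)=16/25
E[|S_2|] = Σ_m |m|·P(S_2=m) = 34/25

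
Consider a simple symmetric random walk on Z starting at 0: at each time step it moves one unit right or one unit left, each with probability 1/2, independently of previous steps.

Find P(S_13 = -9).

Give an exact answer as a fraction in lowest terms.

To reach position -9 after 13 steps: need 2 steps of +1 and 11 of -1.
Favorable paths: C(13,2) = 78
Total paths: 2^13 = 8192
P = 78/8192 = 39/4096

Answer: 39/4096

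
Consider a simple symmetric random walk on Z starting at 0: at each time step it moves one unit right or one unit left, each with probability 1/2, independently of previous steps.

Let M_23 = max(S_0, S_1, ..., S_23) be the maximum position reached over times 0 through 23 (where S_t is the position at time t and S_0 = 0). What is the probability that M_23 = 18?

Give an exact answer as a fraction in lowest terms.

Answer: 253/8388608

Derivation:
Let M_23 = max(S_0,...,S_23). Use the reflection principle: for j ≥ 1, #{paths with M_23 ≥ j} = #{S_23 ≥ j} + #{S_23 ≥ j+1}.
By reflection, #{M_23 ≥ 18} = #{S_23 ≥ 18} + #{S_23 ≥ 19} = 277 + 277 = 554.
#{M_23 ≥ 19} = #{S_23 ≥ 19} + #{S_23 ≥ 20} = 277 + 24 = 301.
#{M_23 = 18} = 554 - 301 = 253.
P(M_23 = 18) = 253/8388608 = 253/8388608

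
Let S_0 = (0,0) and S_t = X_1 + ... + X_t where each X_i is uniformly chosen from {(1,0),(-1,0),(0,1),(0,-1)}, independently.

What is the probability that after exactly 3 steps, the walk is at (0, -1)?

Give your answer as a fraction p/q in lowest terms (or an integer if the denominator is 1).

Answer: 9/64

Derivation:
Let h be the number of horizontal steps (so 3-h are vertical). To end at (0,-1) need (h+0)/2 right-steps and ((3-h)-1)/2 up-steps.
Sum over h with 0 ≤ h ≤ 2, h ≡ 0 (mod 2), 3-h ≡ 1 (mod 2):
h=0: C(3,0)·C(0,0)·C(3,1) = 1·1·3 = 3
h=2: C(3,2)·C(2,1)·C(1,0) = 3·2·1 = 6
Total favorable: 9
Total paths: 4^3 = 64
P = 9/64 = 9/64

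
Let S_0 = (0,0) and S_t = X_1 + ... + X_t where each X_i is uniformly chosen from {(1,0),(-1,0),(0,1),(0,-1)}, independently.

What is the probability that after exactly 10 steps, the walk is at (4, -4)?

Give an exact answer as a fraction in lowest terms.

Answer: 315/131072

Derivation:
Let h be the number of horizontal steps (so 10-h are vertical). To end at (4,-4) need (h+4)/2 right-steps and ((10-h)-4)/2 up-steps.
Sum over h with 4 ≤ h ≤ 6, h ≡ 0 (mod 2), 10-h ≡ 0 (mod 2):
h=4: C(10,4)·C(4,4)·C(6,1) = 210·1·6 = 1260
h=6: C(10,6)·C(6,5)·C(4,0) = 210·6·1 = 1260
Total favorable: 2520
Total paths: 4^10 = 1048576
P = 2520/1048576 = 315/131072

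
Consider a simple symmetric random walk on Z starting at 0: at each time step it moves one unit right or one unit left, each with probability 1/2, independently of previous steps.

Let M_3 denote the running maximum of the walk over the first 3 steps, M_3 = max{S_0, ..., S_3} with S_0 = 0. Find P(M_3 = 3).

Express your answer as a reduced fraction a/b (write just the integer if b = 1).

Let M_3 = max(S_0,...,S_3). Use the reflection principle: for j ≥ 1, #{paths with M_3 ≥ j} = #{S_3 ≥ j} + #{S_3 ≥ j+1}.
By reflection, #{M_3 ≥ 3} = #{S_3 ≥ 3} + #{S_3 ≥ 4} = 1 + 0 = 1.
#{M_3 ≥ 4} = #{S_3 ≥ 4} + #{S_3 ≥ 5} = 0 + 0 = 0.
#{M_3 = 3} = 1 - 0 = 1.
P(M_3 = 3) = 1/8 = 1/8

Answer: 1/8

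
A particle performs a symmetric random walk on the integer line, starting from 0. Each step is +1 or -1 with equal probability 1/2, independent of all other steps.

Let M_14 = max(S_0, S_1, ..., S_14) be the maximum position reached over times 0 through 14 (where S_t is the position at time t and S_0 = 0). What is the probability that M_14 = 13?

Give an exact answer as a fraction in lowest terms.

Let M_14 = max(S_0,...,S_14). Use the reflection principle: for j ≥ 1, #{paths with M_14 ≥ j} = #{S_14 ≥ j} + #{S_14 ≥ j+1}.
By reflection, #{M_14 ≥ 13} = #{S_14 ≥ 13} + #{S_14 ≥ 14} = 1 + 1 = 2.
#{M_14 ≥ 14} = #{S_14 ≥ 14} + #{S_14 ≥ 15} = 1 + 0 = 1.
#{M_14 = 13} = 2 - 1 = 1.
P(M_14 = 13) = 1/16384 = 1/16384

Answer: 1/16384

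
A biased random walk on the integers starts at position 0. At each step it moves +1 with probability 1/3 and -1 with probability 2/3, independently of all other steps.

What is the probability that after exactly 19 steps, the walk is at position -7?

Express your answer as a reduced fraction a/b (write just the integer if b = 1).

To reach position -7 after 19 steps: need 6 steps of +1 and 13 steps of -1.
Number of such sequences: C(19,6) = 27132
Each has probability (1/3)^6 · (2/3)^13 = 8192/1162261467
P = 27132 · 8192/1162261467 = 74088448/387420489

Answer: 74088448/387420489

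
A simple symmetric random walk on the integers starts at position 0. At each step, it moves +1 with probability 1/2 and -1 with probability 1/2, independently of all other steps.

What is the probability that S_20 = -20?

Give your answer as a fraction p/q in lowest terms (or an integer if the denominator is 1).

To reach position -20 after 20 steps: need 0 steps of +1 and 20 of -1.
Favorable paths: C(20,0) = 1
Total paths: 2^20 = 1048576
P = 1/1048576 = 1/1048576

Answer: 1/1048576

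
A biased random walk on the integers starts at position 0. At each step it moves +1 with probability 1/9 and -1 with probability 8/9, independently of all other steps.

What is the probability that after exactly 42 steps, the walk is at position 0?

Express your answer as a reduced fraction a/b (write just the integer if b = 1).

Answer: 1654850875908928323125604515840/3990838394187339929534246675572349035227

Derivation:
To be at 0 after 42 steps: need exactly 21 steps of +1 and 21 of -1.
Number of such sequences: C(42,21) = 538257874440
Each has probability (1/9)^21 · (8/9)^21 = 9223372036854775808/11972515182562019788602740026717047105681
P = 538257874440 · 9223372036854775808/11972515182562019788602740026717047105681 = 1654850875908928323125604515840/3990838394187339929534246675572349035227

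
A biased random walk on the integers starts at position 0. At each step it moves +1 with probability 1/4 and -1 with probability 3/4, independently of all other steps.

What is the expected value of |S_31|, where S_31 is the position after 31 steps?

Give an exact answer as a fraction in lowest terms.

S_31 takes values m ≡ 1 (mod 2) with |m| ≤ 31; P(S_31=m) = C(31,(31+m)/2) · (1/4)^((31+m)/2) · (3/4)^((31-m)/2).
Distribution: P(S=-31)=617673396283947/4611686018427387904, P(S=-29)=6382625094934119/4611686018427387904, P(S=-27)=31913125474670595/4611686018427387904, P(S=-25)=102831182085049695/4611686018427387904, P(S=-23)=239939424865115955/4611686018427387904, P(S=-21)=431890964757208719/4611686018427387904, P(S=-19)=623842504649301483/4611686018427387904, P(S=-17)=742669648392025575/4611686018427387904, P(S=-15)=742669648392025575/4611686018427387904, P(S=-13)=632644515296910675/4611686018427387904, P(S=-11)=463939311217734495/4611686018427387904, P(S=-9)=295234107138558315/4611686018427387904, P(S=-7)=164018948410310175/4611686018427387904, P(S=-5)=79906667174253675/4611686018427387904, P(S=-3)=34245714503251575/4611686018427387904, P(S=-1)=12937269923450595/4611686018427387904, P(S=1)=4312423307816865/4611686018427387904, P(S=3)=1268359796416725/4611686018427387904, P(S=5)=328834021293225/4611686018427387904, P(S=7)=74997232926525/4611686018427387904, P(S=9)=14999446585305/4611686018427387904, P(S=11)=2618950991085/4611686018427387904, P(S=13)=396810756225/4611686018427387904, P(S=15)=51757924725/4611686018427387904, P(S=17)=5750880525/4611686018427387904, P(S=19)=536748849/4611686018427387904, P(S=21)=41288373/4611686018427387904, P(S=23)=2548665/4611686018427387904, P(S=25)=121365/4611686018427387904, P(S=27)=4185/4611686018427387904, P(S=29)=93/4611686018427387904, P(S=31)=1/4611686018427387904
E[|S_31|] = Σ_m |m|·P(S_31=m) = 1117219473235224019/72057594037927936

Answer: 1117219473235224019/72057594037927936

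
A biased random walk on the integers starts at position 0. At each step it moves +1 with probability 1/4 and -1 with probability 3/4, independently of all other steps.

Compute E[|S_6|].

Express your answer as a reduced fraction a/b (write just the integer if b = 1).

Answer: 1623/512

Derivation:
S_6 takes values m ≡ 0 (mod 2) with |m| ≤ 6; P(S_6=m) = C(6,(6+m)/2) · (1/4)^((6+m)/2) · (3/4)^((6-m)/2).
Distribution: P(S=-6)=729/4096, P(S=-4)=729/2048, P(S=-2)=1215/4096, P(S=0)=135/1024, P(S=2)=135/4096, P(S=4)=9/2048, P(S=6)=1/4096
E[|S_6|] = Σ_m |m|·P(S_6=m) = 1623/512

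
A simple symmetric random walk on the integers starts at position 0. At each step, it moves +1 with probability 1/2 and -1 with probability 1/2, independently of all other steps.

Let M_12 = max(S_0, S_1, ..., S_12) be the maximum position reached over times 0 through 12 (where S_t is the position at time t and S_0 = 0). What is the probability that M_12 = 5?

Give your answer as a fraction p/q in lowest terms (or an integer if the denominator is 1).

Let M_12 = max(S_0,...,S_12). Use the reflection principle: for j ≥ 1, #{paths with M_12 ≥ j} = #{S_12 ≥ j} + #{S_12 ≥ j+1}.
By reflection, #{M_12 ≥ 5} = #{S_12 ≥ 5} + #{S_12 ≥ 6} = 299 + 299 = 598.
#{M_12 ≥ 6} = #{S_12 ≥ 6} + #{S_12 ≥ 7} = 299 + 79 = 378.
#{M_12 = 5} = 598 - 378 = 220.
P(M_12 = 5) = 220/4096 = 55/1024

Answer: 55/1024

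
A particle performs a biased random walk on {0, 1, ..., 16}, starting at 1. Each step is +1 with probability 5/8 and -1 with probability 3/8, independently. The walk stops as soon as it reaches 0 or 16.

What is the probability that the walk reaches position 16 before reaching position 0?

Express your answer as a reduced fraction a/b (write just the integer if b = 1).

Biased walk: p = 5/8, q = 3/8, r = q/p = 3/5
Gambler's ruin: P(hit 16 before 0 | start at 1) = (1 - r^a)/(1 - r^N)
r^1 = 3/5; r^16 = 43046721/152587890625
P = (1 - 3/5) / (1 - 43046721/152587890625) = 2/5 / 152544843904/152587890625 = 30517578125/76272421952

Answer: 30517578125/76272421952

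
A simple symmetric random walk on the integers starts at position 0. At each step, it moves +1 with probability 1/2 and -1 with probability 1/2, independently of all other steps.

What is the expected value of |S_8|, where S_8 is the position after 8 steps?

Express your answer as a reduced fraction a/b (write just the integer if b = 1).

Answer: 35/16

Derivation:
S_8 takes values m ≡ 0 (mod 2) with |m| ≤ 8; P(S_8=m) = C(8,(8+m)/2)/2^8.
Total paths: 2^8 = 256
Distribution: P(S=-8)=1/256, P(S=-6)=8/256, P(S=-4)=28/256, P(S=-2)=56/256, P(S=0)=70/256, P(S=2)=56/256, P(S=4)=28/256, P(S=6)=8/256, P(S=8)=1/256
E[|S_8|] = Σ_m |m|·P(S_8=m) = 560/256 = 35/16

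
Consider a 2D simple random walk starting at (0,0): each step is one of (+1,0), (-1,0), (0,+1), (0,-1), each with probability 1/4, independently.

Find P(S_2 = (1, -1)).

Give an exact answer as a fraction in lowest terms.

Let h be the number of horizontal steps (so 2-h are vertical). To end at (1,-1) need (h+1)/2 right-steps and ((2-h)-1)/2 up-steps.
Sum over h with 1 ≤ h ≤ 1, h ≡ 1 (mod 2), 2-h ≡ 1 (mod 2):
h=1: C(2,1)·C(1,1)·C(1,0) = 2·1·1 = 2
Total favorable: 2
Total paths: 4^2 = 16
P = 2/16 = 1/8

Answer: 1/8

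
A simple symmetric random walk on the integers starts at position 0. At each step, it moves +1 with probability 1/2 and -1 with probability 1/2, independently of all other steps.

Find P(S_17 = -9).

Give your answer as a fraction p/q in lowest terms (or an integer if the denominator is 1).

To reach position -9 after 17 steps: need 4 steps of +1 and 13 of -1.
Favorable paths: C(17,4) = 2380
Total paths: 2^17 = 131072
P = 2380/131072 = 595/32768

Answer: 595/32768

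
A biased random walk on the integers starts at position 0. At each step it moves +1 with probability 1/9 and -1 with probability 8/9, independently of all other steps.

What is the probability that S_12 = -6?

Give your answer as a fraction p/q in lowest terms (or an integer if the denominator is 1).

Answer: 29527900160/282429536481

Derivation:
To reach position -6 after 12 steps: need 3 steps of +1 and 9 steps of -1.
Number of such sequences: C(12,3) = 220
Each has probability (1/9)^3 · (8/9)^9 = 134217728/282429536481
P = 220 · 134217728/282429536481 = 29527900160/282429536481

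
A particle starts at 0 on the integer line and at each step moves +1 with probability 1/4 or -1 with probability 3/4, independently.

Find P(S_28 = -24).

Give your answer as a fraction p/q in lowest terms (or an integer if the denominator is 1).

To reach position -24 after 28 steps: need 2 steps of +1 and 26 steps of -1.
Number of such sequences: C(28,2) = 378
Each has probability (1/4)^2 · (3/4)^26 = 2541865828329/72057594037927936
P = 378 · 2541865828329/72057594037927936 = 480412641554181/36028797018963968

Answer: 480412641554181/36028797018963968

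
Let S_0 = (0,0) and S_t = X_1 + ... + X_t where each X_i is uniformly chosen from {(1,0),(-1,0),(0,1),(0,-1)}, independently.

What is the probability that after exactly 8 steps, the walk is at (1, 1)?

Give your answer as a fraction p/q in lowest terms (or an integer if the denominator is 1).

Let h be the number of horizontal steps (so 8-h are vertical). To end at (1,1) need (h+1)/2 right-steps and ((8-h)+1)/2 up-steps.
Sum over h with 1 ≤ h ≤ 7, h ≡ 1 (mod 2), 8-h ≡ 1 (mod 2):
h=1: C(8,1)·C(1,1)·C(7,4) = 8·1·35 = 280
h=3: C(8,3)·C(3,2)·C(5,3) = 56·3·10 = 1680
h=5: C(8,5)·C(5,3)·C(3,2) = 56·10·3 = 1680
h=7: C(8,7)·C(7,4)·C(1,1) = 8·35·1 = 280
Total favorable: 3920
Total paths: 4^8 = 65536
P = 3920/65536 = 245/4096

Answer: 245/4096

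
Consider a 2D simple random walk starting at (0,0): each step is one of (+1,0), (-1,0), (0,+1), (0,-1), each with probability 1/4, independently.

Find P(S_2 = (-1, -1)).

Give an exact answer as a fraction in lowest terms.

Let h be the number of horizontal steps (so 2-h are vertical). To end at (-1,-1) need (h-1)/2 right-steps and ((2-h)-1)/2 up-steps.
Sum over h with 1 ≤ h ≤ 1, h ≡ 1 (mod 2), 2-h ≡ 1 (mod 2):
h=1: C(2,1)·C(1,0)·C(1,0) = 2·1·1 = 2
Total favorable: 2
Total paths: 4^2 = 16
P = 2/16 = 1/8

Answer: 1/8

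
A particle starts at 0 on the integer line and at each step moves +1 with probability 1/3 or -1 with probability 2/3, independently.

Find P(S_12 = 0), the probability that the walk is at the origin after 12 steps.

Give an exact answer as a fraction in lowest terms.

To be at 0 after 12 steps: need exactly 6 steps of +1 and 6 of -1.
Number of such sequences: C(12,6) = 924
Each has probability (1/3)^6 · (2/3)^6 = 64/531441
P = 924 · 64/531441 = 19712/177147

Answer: 19712/177147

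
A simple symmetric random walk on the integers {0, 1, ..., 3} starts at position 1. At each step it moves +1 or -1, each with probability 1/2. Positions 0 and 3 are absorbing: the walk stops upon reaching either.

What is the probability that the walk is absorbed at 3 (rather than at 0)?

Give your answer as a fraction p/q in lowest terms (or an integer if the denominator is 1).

Symmetric walk (p = 1/2): the harmonic-function argument gives P(hit 3 before 0 | start at 1) = a/N.
P = 1/3 = 1/3

Answer: 1/3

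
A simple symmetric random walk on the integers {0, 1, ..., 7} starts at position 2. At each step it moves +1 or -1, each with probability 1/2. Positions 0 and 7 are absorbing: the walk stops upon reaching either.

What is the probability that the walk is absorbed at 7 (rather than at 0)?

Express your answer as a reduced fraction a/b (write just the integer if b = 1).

Symmetric walk (p = 1/2): the harmonic-function argument gives P(hit 7 before 0 | start at 2) = a/N.
P = 2/7 = 2/7

Answer: 2/7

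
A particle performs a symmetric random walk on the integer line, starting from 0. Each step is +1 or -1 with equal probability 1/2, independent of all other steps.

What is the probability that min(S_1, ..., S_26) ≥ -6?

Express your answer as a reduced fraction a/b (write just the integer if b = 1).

Answer: 27895895/33554432

Derivation:
Let f(t,s) = #length-t paths at position s with S_1..S_t all ≥ -6.
f(t,s) = f(t-1,s-1) + f(t-1,s+1) for s ≥ -6; f(t,s) = 0 for s < -6.
t=0: f(0,0)=1
t=1: f(1,-1)=1 f(1,1)=1
t=2: f(2,-2)=1 f(2,0)=2 f(2,2)=1
t=3: f(3,-3)=1 f(3,-1)=3 f(3,1)=3 f(3,3)=1
t=4: f(4,-4)=1 f(4,-2)=4 f(4,0)=6 f(4,2)=4 f(4,4)=1
t=5: f(5,-5)=1 f(5,-3)=5 f(5,-1)=10 f(5,1)=10 f(5,3)=5 f(5,5)=1
t=6: f(6,-6)=1 f(6,-4)=6 f(6,-2)=15 f(6,0)=20 f(6,2)=15 f(6,4)=6 f(6,6)=1
t=7: f(7,-5)=7 f(7,-3)=21 f(7,-1)=35 f(7,1)=35 f(7,3)=21 f(7,5)=7 f(7,7)=1
t=8: f(8,-6)=7 f(8,-4)=28 f(8,-2)=56 f(8,0)=70 f(8,2)=56 f(8,4)=28 f(8,6)=8 f(8,8)=1
t=9: f(9,-5)=35 f(9,-3)=84 f(9,-1)=126 f(9,1)=126 f(9,3)=84 f(9,5)=36 f(9,7)=9 f(9,9)=1
t=10: f(10,-6)=35 f(10,-4)=119 f(10,-2)=210 f(10,0)=252 f(10,2)=210 f(10,4)=120 f(10,6)=45 f(10,8)=10 f(10,10)=1
t=11: f(11,-5)=154 f(11,-3)=329 f(11,-1)=462 f(11,1)=462 f(11,3)=330 f(11,5)=165 f(11,7)=55 f(11,9)=11 f(11,11)=1
t=12: f(12,-6)=154 f(12,-4)=483 f(12,-2)=791 f(12,0)=924 f(12,2)=792 f(12,4)=495 f(12,6)=220 f(12,8)=66 f(12,10)=12 f(12,12)=1
t=13: f(13,-5)=637 f(13,-3)=1274 f(13,-1)=1715 f(13,1)=1716 f(13,3)=1287 f(13,5)=715 f(13,7)=286 f(13,9)=78 f(13,11)=13 f(13,13)=1
t=14: f(14,-6)=637 f(14,-4)=1911 f(14,-2)=2989 f(14,0)=3431 f(14,2)=3003 f(14,4)=2002 f(14,6)=1001 f(14,8)=364 f(14,10)=91 f(14,12)=14 f(14,14)=1
t=15: f(15,-5)=2548 f(15,-3)=4900 f(15,-1)=6420 f(15,1)=6434 f(15,3)=5005 f(15,5)=3003 f(15,7)=1365 f(15,9)=455 f(15,11)=105 f(15,13)=15 f(15,15)=1
t=16: f(16,-6)=2548 f(16,-4)=7448 f(16,-2)=11320 f(16,0)=12854 f(16,2)=11439 f(16,4)=8008 f(16,6)=4368 f(16,8)=1820 f(16,10)=560 f(16,12)=120 f(16,14)=16 f(16,16)=1
t=17: f(17,-5)=9996 f(17,-3)=18768 f(17,-1)=24174 f(17,1)=24293 f(17,3)=19447 f(17,5)=12376 f(17,7)=6188 f(17,9)=2380 f(17,11)=680 f(17,13)=136 f(17,15)=17 f(17,17)=1
t=18: f(18,-6)=9996 f(18,-4)=28764 f(18,-2)=42942 f(18,0)=48467 f(18,2)=43740 f(18,4)=31823 f(18,6)=18564 f(18,8)=8568 f(18,10)=3060 f(18,12)=816 f(18,14)=153 f(18,16)=18 f(18,18)=1
t=19: f(19,-5)=38760 f(19,-3)=71706 f(19,-1)=91409 f(19,1)=92207 f(19,3)=75563 f(19,5)=50387 f(19,7)=27132 f(19,9)=11628 f(19,11)=3876 f(19,13)=969 f(19,15)=171 f(19,17)=19 f(19,19)=1
t=20: f(20,-6)=38760 f(20,-4)=110466 f(20,-2)=163115 f(20,0)=183616 f(20,2)=167770 f(20,4)=125950 f(20,6)=77519 f(20,8)=38760 f(20,10)=15504 f(20,12)=4845 f(20,14)=1140 f(20,16)=190 f(20,18)=20 f(20,20)=1
t=21: f(21,-5)=149226 f(21,-3)=273581 f(21,-1)=346731 f(21,1)=351386 f(21,3)=293720 f(21,5)=203469 f(21,7)=116279 f(21,9)=54264 f(21,11)=20349 f(21,13)=5985 f(21,15)=1330 f(21,17)=210 f(21,19)=21 f(21,21)=1
t=22: f(22,-6)=149226 f(22,-4)=422807 f(22,-2)=620312 f(22,0)=698117 f(22,2)=645106 f(22,4)=497189 f(22,6)=319748 f(22,8)=170543 f(22,10)=74613 f(22,12)=26334 f(22,14)=7315 f(22,16)=1540 f(22,18)=231 f(22,20)=22 f(22,22)=1
t=23: f(23,-5)=572033 f(23,-3)=1043119 f(23,-1)=1318429 f(23,1)=1343223 f(23,3)=1142295 f(23,5)=816937 f(23,7)=490291 f(23,9)=245156 f(23,11)=100947 f(23,13)=33649 f(23,15)=8855 f(23,17)=1771 f(23,19)=253 f(23,21)=23 f(23,23)=1
t=24: f(24,-6)=572033 f(24,-4)=1615152 f(24,-2)=2361548 f(24,0)=2661652 f(24,2)=2485518 f(24,4)=1959232 f(24,6)=1307228 f(24,8)=735447 f(24,10)=346103 f(24,12)=134596 f(24,14)=42504 f(24,16)=10626 f(24,18)=2024 f(24,20)=276 f(24,22)=24 f(24,24)=1
t=25: f(25,-5)=2187185 f(25,-3)=3976700 f(25,-1)=5023200 f(25,1)=5147170 f(25,3)=4444750 f(25,5)=3266460 f(25,7)=2042675 f(25,9)=1081550 f(25,11)=480699 f(25,13)=177100 f(25,15)=53130 f(25,17)=12650 f(25,19)=2300 f(25,21)=300 f(25,23)=25 f(25,25)=1
t=26: f(26,-6)=2187185 f(26,-4)=6163885 f(26,-2)=8999900 f(26,0)=10170370 f(26,2)=9591920 f(26,4)=7711210 f(26,6)=5309135 f(26,8)=3124225 f(26,10)=1562249 f(26,12)=657799 f(26,14)=230230 f(26,16)=65780 f(26,18)=14950 f(26,20)=2600 f(26,22)=325 f(26,24)=26 f(26,26)=1
Σ_s f(26,s) = 55791790
P = 55791790/67108864 = 27895895/33554432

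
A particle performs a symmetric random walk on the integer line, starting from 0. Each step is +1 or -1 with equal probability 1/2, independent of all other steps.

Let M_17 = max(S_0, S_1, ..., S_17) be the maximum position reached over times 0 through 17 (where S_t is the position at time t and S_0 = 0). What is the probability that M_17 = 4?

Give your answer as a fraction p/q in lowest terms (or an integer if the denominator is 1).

Answer: 1547/16384

Derivation:
Let M_17 = max(S_0,...,S_17). Use the reflection principle: for j ≥ 1, #{paths with M_17 ≥ j} = #{S_17 ≥ j} + #{S_17 ≥ j+1}.
By reflection, #{M_17 ≥ 4} = #{S_17 ≥ 4} + #{S_17 ≥ 5} = 21778 + 21778 = 43556.
#{M_17 ≥ 5} = #{S_17 ≥ 5} + #{S_17 ≥ 6} = 21778 + 9402 = 31180.
#{M_17 = 4} = 43556 - 31180 = 12376.
P(M_17 = 4) = 12376/131072 = 1547/16384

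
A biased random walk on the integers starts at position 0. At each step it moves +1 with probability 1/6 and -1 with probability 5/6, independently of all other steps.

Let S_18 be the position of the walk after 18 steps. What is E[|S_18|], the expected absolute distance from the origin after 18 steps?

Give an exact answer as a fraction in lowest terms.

Answer: 16927940164639/1410554953728

Derivation:
S_18 takes values m ≡ 0 (mod 2) with |m| ≤ 18; P(S_18=m) = C(18,(18+m)/2) · (1/6)^((18+m)/2) · (5/6)^((18-m)/2).
Distribution: P(S=-18)=3814697265625/101559956668416, P(S=-16)=762939453125/5642219814912, P(S=-14)=2593994140625/11284439629824, P(S=-12)=518798828125/2115832430592, P(S=-10)=518798828125/2821109907456, P(S=-8)=145263671875/1410554953728, P(S=-6)=377685546875/8463329722368, P(S=-4)=10791015625/705277476864, P(S=-2)=23740234375/5642219814912, P(S=0)=23740234375/25389989167104, P(S=2)=949609375/5642219814912, P(S=4)=17265625/705277476864, P(S=6)=24171875/8463329722368, P(S=8)=371875/1410554953728, P(S=10)=53125/2821109907456, P(S=12)=2125/2115832430592, P(S=14)=425/11284439629824, P(S=16)=5/5642219814912, P(S=18)=1/101559956668416
E[|S_18|] = Σ_m |m|·P(S_18=m) = 16927940164639/1410554953728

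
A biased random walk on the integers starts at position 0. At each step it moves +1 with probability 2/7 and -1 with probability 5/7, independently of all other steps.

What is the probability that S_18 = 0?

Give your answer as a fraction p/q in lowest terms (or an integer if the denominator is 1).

Answer: 48620000000000/1628413597910449

Derivation:
To be at 0 after 18 steps: need exactly 9 steps of +1 and 9 of -1.
Number of such sequences: C(18,9) = 48620
Each has probability (2/7)^9 · (5/7)^9 = 1000000000/1628413597910449
P = 48620 · 1000000000/1628413597910449 = 48620000000000/1628413597910449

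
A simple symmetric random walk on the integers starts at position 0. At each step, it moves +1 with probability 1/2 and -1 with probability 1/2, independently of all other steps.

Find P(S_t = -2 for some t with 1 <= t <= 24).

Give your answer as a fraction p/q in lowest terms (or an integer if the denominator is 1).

Answer: 2894229/4194304

Derivation:
Count via complement. Let g(t,s) = #length-t paths at position s with S_1..S_t all ≠ -2.
g(t,s) = g(t-1,s-1) + g(t-1,s+1) for s ≠ -2; g(t,-2) = 0.
t=0: g(0,0)=1
t=1: g(1,-1)=1 g(1,1)=1
t=2: g(2,0)=2 g(2,2)=1
t=3: g(3,-1)=2 g(3,1)=3 g(3,3)=1
t=4: g(4,0)=5 g(4,2)=4 g(4,4)=1
t=5: g(5,-1)=5 g(5,1)=9 g(5,3)=5 g(5,5)=1
t=6: g(6,0)=14 g(6,2)=14 g(6,4)=6 g(6,6)=1
t=7: g(7,-1)=14 g(7,1)=28 g(7,3)=20 g(7,5)=7 g(7,7)=1
t=8: g(8,0)=42 g(8,2)=48 g(8,4)=27 g(8,6)=8 g(8,8)=1
t=9: g(9,-1)=42 g(9,1)=90 g(9,3)=75 g(9,5)=35 g(9,7)=9 g(9,9)=1
t=10: g(10,0)=132 g(10,2)=165 g(10,4)=110 g(10,6)=44 g(10,8)=10 g(10,10)=1
t=11: g(11,-1)=132 g(11,1)=297 g(11,3)=275 g(11,5)=154 g(11,7)=54 g(11,9)=11 g(11,11)=1
t=12: g(12,0)=429 g(12,2)=572 g(12,4)=429 g(12,6)=208 g(12,8)=65 g(12,10)=12 g(12,12)=1
t=13: g(13,-1)=429 g(13,1)=1001 g(13,3)=1001 g(13,5)=637 g(13,7)=273 g(13,9)=77 g(13,11)=13 g(13,13)=1
t=14: g(14,0)=1430 g(14,2)=2002 g(14,4)=1638 g(14,6)=910 g(14,8)=350 g(14,10)=90 g(14,12)=14 g(14,14)=1
t=15: g(15,-1)=1430 g(15,1)=3432 g(15,3)=3640 g(15,5)=2548 g(15,7)=1260 g(15,9)=440 g(15,11)=104 g(15,13)=15 g(15,15)=1
t=16: g(16,0)=4862 g(16,2)=7072 g(16,4)=6188 g(16,6)=3808 g(16,8)=1700 g(16,10)=544 g(16,12)=119 g(16,14)=16 g(16,16)=1
t=17: g(17,-1)=4862 g(17,1)=11934 g(17,3)=13260 g(17,5)=9996 g(17,7)=5508 g(17,9)=2244 g(17,11)=663 g(17,13)=135 g(17,15)=17 g(17,17)=1
t=18: g(18,0)=16796 g(18,2)=25194 g(18,4)=23256 g(18,6)=15504 g(18,8)=7752 g(18,10)=2907 g(18,12)=798 g(18,14)=152 g(18,16)=18 g(18,18)=1
t=19: g(19,-1)=16796 g(19,1)=41990 g(19,3)=48450 g(19,5)=38760 g(19,7)=23256 g(19,9)=10659 g(19,11)=3705 g(19,13)=950 g(19,15)=170 g(19,17)=19 g(19,19)=1
t=20: g(20,0)=58786 g(20,2)=90440 g(20,4)=87210 g(20,6)=62016 g(20,8)=33915 g(20,10)=14364 g(20,12)=4655 g(20,14)=1120 g(20,16)=189 g(20,18)=20 g(20,20)=1
t=21: g(21,-1)=58786 g(21,1)=149226 g(21,3)=177650 g(21,5)=149226 g(21,7)=95931 g(21,9)=48279 g(21,11)=19019 g(21,13)=5775 g(21,15)=1309 g(21,17)=209 g(21,19)=21 g(21,21)=1
t=22: g(22,0)=208012 g(22,2)=326876 g(22,4)=326876 g(22,6)=245157 g(22,8)=144210 g(22,10)=67298 g(22,12)=24794 g(22,14)=7084 g(22,16)=1518 g(22,18)=230 g(22,20)=22 g(22,22)=1
t=23: g(23,-1)=208012 g(23,1)=534888 g(23,3)=653752 g(23,5)=572033 g(23,7)=389367 g(23,9)=211508 g(23,11)=92092 g(23,13)=31878 g(23,15)=8602 g(23,17)=1748 g(23,19)=252 g(23,21)=23 g(23,23)=1
t=24: g(24,0)=742900 g(24,2)=1188640 g(24,4)=1225785 g(24,6)=961400 g(24,8)=600875 g(24,10)=303600 g(24,12)=123970 g(24,14)=40480 g(24,16)=10350 g(24,18)=2000 g(24,20)=275 g(24,22)=24 g(24,24)=1
Paths never hitting -2: Σ_s g(24,s) = 5200300
Paths hitting -2: 2^24 - 5200300 = 11576916
P = 11576916/16777216 = 2894229/4194304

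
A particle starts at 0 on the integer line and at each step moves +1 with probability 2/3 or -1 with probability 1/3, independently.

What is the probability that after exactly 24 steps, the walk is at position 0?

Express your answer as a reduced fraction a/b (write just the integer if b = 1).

To be at 0 after 24 steps: need exactly 12 steps of +1 and 12 of -1.
Number of such sequences: C(24,12) = 2704156
Each has probability (2/3)^12 · (1/3)^12 = 4096/282429536481
P = 2704156 · 4096/282429536481 = 11076222976/282429536481

Answer: 11076222976/282429536481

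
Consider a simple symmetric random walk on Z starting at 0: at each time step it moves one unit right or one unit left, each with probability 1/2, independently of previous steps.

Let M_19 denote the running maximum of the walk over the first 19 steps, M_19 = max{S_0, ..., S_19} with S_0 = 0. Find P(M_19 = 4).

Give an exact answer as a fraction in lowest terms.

Answer: 12597/131072

Derivation:
Let M_19 = max(S_0,...,S_19). Use the reflection principle: for j ≥ 1, #{paths with M_19 ≥ j} = #{S_19 ≥ j} + #{S_19 ≥ j+1}.
By reflection, #{M_19 ≥ 4} = #{S_19 ≥ 4} + #{S_19 ≥ 5} = 94184 + 94184 = 188368.
#{M_19 ≥ 5} = #{S_19 ≥ 5} + #{S_19 ≥ 6} = 94184 + 43796 = 137980.
#{M_19 = 4} = 188368 - 137980 = 50388.
P(M_19 = 4) = 50388/524288 = 12597/131072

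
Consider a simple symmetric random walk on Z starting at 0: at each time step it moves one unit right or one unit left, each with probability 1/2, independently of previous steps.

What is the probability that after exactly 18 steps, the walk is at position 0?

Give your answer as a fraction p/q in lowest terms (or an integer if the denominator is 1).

To return to 0 after 18 steps: need exactly 9 steps of +1 and 9 of -1.
Favorable paths: C(18,9) = 48620
Total paths: 2^18 = 262144
P = 48620/262144 = 12155/65536

Answer: 12155/65536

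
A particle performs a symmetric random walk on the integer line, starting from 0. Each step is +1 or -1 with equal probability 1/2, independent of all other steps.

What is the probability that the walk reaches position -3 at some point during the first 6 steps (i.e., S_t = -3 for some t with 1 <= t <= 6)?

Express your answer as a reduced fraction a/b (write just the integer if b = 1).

Answer: 7/32

Derivation:
Count via complement. Let g(t,s) = #length-t paths at position s with S_1..S_t all ≠ -3.
g(t,s) = g(t-1,s-1) + g(t-1,s+1) for s ≠ -3; g(t,-3) = 0.
t=0: g(0,0)=1
t=1: g(1,-1)=1 g(1,1)=1
t=2: g(2,-2)=1 g(2,0)=2 g(2,2)=1
t=3: g(3,-1)=3 g(3,1)=3 g(3,3)=1
t=4: g(4,-2)=3 g(4,0)=6 g(4,2)=4 g(4,4)=1
t=5: g(5,-1)=9 g(5,1)=10 g(5,3)=5 g(5,5)=1
t=6: g(6,-2)=9 g(6,0)=19 g(6,2)=15 g(6,4)=6 g(6,6)=1
Paths never hitting -3: Σ_s g(6,s) = 50
Paths hitting -3: 2^6 - 50 = 14
P = 14/64 = 7/32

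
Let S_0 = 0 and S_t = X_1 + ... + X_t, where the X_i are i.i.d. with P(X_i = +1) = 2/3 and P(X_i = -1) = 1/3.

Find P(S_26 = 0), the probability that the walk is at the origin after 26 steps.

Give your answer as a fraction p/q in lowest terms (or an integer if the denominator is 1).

Answer: 85201715200/2541865828329

Derivation:
To be at 0 after 26 steps: need exactly 13 steps of +1 and 13 of -1.
Number of such sequences: C(26,13) = 10400600
Each has probability (2/3)^13 · (1/3)^13 = 8192/2541865828329
P = 10400600 · 8192/2541865828329 = 85201715200/2541865828329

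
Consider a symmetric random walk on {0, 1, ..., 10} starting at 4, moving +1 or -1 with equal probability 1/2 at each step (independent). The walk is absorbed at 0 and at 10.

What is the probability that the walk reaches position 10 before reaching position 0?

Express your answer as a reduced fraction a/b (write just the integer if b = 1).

Symmetric walk (p = 1/2): the harmonic-function argument gives P(hit 10 before 0 | start at 4) = a/N.
P = 4/10 = 2/5

Answer: 2/5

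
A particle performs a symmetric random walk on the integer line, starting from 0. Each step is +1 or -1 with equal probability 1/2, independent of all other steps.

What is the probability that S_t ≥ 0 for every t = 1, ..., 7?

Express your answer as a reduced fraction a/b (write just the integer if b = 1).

Answer: 35/128

Derivation:
Let f(t,s) = #length-t paths at position s with S_1..S_t all ≥ 0.
f(t,s) = f(t-1,s-1) + f(t-1,s+1) for s ≥ 0; f(t,s) = 0 for s < 0.
t=0: f(0,0)=1
t=1: f(1,1)=1
t=2: f(2,0)=1 f(2,2)=1
t=3: f(3,1)=2 f(3,3)=1
t=4: f(4,0)=2 f(4,2)=3 f(4,4)=1
t=5: f(5,1)=5 f(5,3)=4 f(5,5)=1
t=6: f(6,0)=5 f(6,2)=9 f(6,4)=5 f(6,6)=1
t=7: f(7,1)=14 f(7,3)=14 f(7,5)=6 f(7,7)=1
Σ_s f(7,s) = 35
P = 35/128 = 35/128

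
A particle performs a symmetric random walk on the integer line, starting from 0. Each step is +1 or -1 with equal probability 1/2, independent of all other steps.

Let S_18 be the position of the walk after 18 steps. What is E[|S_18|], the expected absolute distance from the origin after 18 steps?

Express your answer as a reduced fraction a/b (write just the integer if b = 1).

S_18 takes values m ≡ 0 (mod 2) with |m| ≤ 18; P(S_18=m) = C(18,(18+m)/2)/2^18.
Total paths: 2^18 = 262144
Distribution: P(S=-18)=1/262144, P(S=-16)=18/262144, P(S=-14)=153/262144, P(S=-12)=816/262144, P(S=-10)=3060/262144, P(S=-8)=8568/262144, P(S=-6)=18564/262144, P(S=-4)=31824/262144, P(S=-2)=43758/262144, P(S=0)=48620/262144, P(S=2)=43758/262144, P(S=4)=31824/262144, P(S=6)=18564/262144, P(S=8)=8568/262144, P(S=10)=3060/262144, P(S=12)=816/262144, P(S=14)=153/262144, P(S=16)=18/262144, P(S=18)=1/262144
E[|S_18|] = Σ_m |m|·P(S_18=m) = 875160/262144 = 109395/32768

Answer: 109395/32768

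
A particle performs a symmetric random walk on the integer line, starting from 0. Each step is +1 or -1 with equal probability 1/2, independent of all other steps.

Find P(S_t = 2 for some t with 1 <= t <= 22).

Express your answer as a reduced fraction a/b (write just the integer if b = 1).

Count via complement. Let g(t,s) = #length-t paths at position s with S_1..S_t all ≠ 2.
g(t,s) = g(t-1,s-1) + g(t-1,s+1) for s ≠ 2; g(t,2) = 0.
t=0: g(0,0)=1
t=1: g(1,-1)=1 g(1,1)=1
t=2: g(2,-2)=1 g(2,0)=2
t=3: g(3,-3)=1 g(3,-1)=3 g(3,1)=2
t=4: g(4,-4)=1 g(4,-2)=4 g(4,0)=5
t=5: g(5,-5)=1 g(5,-3)=5 g(5,-1)=9 g(5,1)=5
t=6: g(6,-6)=1 g(6,-4)=6 g(6,-2)=14 g(6,0)=14
t=7: g(7,-7)=1 g(7,-5)=7 g(7,-3)=20 g(7,-1)=28 g(7,1)=14
t=8: g(8,-8)=1 g(8,-6)=8 g(8,-4)=27 g(8,-2)=48 g(8,0)=42
t=9: g(9,-9)=1 g(9,-7)=9 g(9,-5)=35 g(9,-3)=75 g(9,-1)=90 g(9,1)=42
t=10: g(10,-10)=1 g(10,-8)=10 g(10,-6)=44 g(10,-4)=110 g(10,-2)=165 g(10,0)=132
t=11: g(11,-11)=1 g(11,-9)=11 g(11,-7)=54 g(11,-5)=154 g(11,-3)=275 g(11,-1)=297 g(11,1)=132
t=12: g(12,-12)=1 g(12,-10)=12 g(12,-8)=65 g(12,-6)=208 g(12,-4)=429 g(12,-2)=572 g(12,0)=429
t=13: g(13,-13)=1 g(13,-11)=13 g(13,-9)=77 g(13,-7)=273 g(13,-5)=637 g(13,-3)=1001 g(13,-1)=1001 g(13,1)=429
t=14: g(14,-14)=1 g(14,-12)=14 g(14,-10)=90 g(14,-8)=350 g(14,-6)=910 g(14,-4)=1638 g(14,-2)=2002 g(14,0)=1430
t=15: g(15,-15)=1 g(15,-13)=15 g(15,-11)=104 g(15,-9)=440 g(15,-7)=1260 g(15,-5)=2548 g(15,-3)=3640 g(15,-1)=3432 g(15,1)=1430
t=16: g(16,-16)=1 g(16,-14)=16 g(16,-12)=119 g(16,-10)=544 g(16,-8)=1700 g(16,-6)=3808 g(16,-4)=6188 g(16,-2)=7072 g(16,0)=4862
t=17: g(17,-17)=1 g(17,-15)=17 g(17,-13)=135 g(17,-11)=663 g(17,-9)=2244 g(17,-7)=5508 g(17,-5)=9996 g(17,-3)=13260 g(17,-1)=11934 g(17,1)=4862
t=18: g(18,-18)=1 g(18,-16)=18 g(18,-14)=152 g(18,-12)=798 g(18,-10)=2907 g(18,-8)=7752 g(18,-6)=15504 g(18,-4)=23256 g(18,-2)=25194 g(18,0)=16796
t=19: g(19,-19)=1 g(19,-17)=19 g(19,-15)=170 g(19,-13)=950 g(19,-11)=3705 g(19,-9)=10659 g(19,-7)=23256 g(19,-5)=38760 g(19,-3)=48450 g(19,-1)=41990 g(19,1)=16796
t=20: g(20,-20)=1 g(20,-18)=20 g(20,-16)=189 g(20,-14)=1120 g(20,-12)=4655 g(20,-10)=14364 g(20,-8)=33915 g(20,-6)=62016 g(20,-4)=87210 g(20,-2)=90440 g(20,0)=58786
t=21: g(21,-21)=1 g(21,-19)=21 g(21,-17)=209 g(21,-15)=1309 g(21,-13)=5775 g(21,-11)=19019 g(21,-9)=48279 g(21,-7)=95931 g(21,-5)=149226 g(21,-3)=177650 g(21,-1)=149226 g(21,1)=58786
t=22: g(22,-22)=1 g(22,-20)=22 g(22,-18)=230 g(22,-16)=1518 g(22,-14)=7084 g(22,-12)=24794 g(22,-10)=67298 g(22,-8)=144210 g(22,-6)=245157 g(22,-4)=326876 g(22,-2)=326876 g(22,0)=208012
Paths never hitting 2: Σ_s g(22,s) = 1352078
Paths hitting 2: 2^22 - 1352078 = 2842226
P = 2842226/4194304 = 1421113/2097152

Answer: 1421113/2097152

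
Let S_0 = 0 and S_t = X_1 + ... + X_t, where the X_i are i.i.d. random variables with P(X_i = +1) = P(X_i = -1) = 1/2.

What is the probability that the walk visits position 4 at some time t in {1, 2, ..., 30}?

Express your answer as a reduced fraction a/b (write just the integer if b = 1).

Count via complement. Let g(t,s) = #length-t paths at position s with S_1..S_t all ≠ 4.
g(t,s) = g(t-1,s-1) + g(t-1,s+1) for s ≠ 4; g(t,4) = 0.
t=0: g(0,0)=1
t=1: g(1,-1)=1 g(1,1)=1
t=2: g(2,-2)=1 g(2,0)=2 g(2,2)=1
t=3: g(3,-3)=1 g(3,-1)=3 g(3,1)=3 g(3,3)=1
t=4: g(4,-4)=1 g(4,-2)=4 g(4,0)=6 g(4,2)=4
t=5: g(5,-5)=1 g(5,-3)=5 g(5,-1)=10 g(5,1)=10 g(5,3)=4
t=6: g(6,-6)=1 g(6,-4)=6 g(6,-2)=15 g(6,0)=20 g(6,2)=14
t=7: g(7,-7)=1 g(7,-5)=7 g(7,-3)=21 g(7,-1)=35 g(7,1)=34 g(7,3)=14
t=8: g(8,-8)=1 g(8,-6)=8 g(8,-4)=28 g(8,-2)=56 g(8,0)=69 g(8,2)=48
t=9: g(9,-9)=1 g(9,-7)=9 g(9,-5)=36 g(9,-3)=84 g(9,-1)=125 g(9,1)=117 g(9,3)=48
t=10: g(10,-10)=1 g(10,-8)=10 g(10,-6)=45 g(10,-4)=120 g(10,-2)=209 g(10,0)=242 g(10,2)=165
t=11: g(11,-11)=1 g(11,-9)=11 g(11,-7)=55 g(11,-5)=165 g(11,-3)=329 g(11,-1)=451 g(11,1)=407 g(11,3)=165
t=12: g(12,-12)=1 g(12,-10)=12 g(12,-8)=66 g(12,-6)=220 g(12,-4)=494 g(12,-2)=780 g(12,0)=858 g(12,2)=572
t=13: g(13,-13)=1 g(13,-11)=13 g(13,-9)=78 g(13,-7)=286 g(13,-5)=714 g(13,-3)=1274 g(13,-1)=1638 g(13,1)=1430 g(13,3)=572
t=14: g(14,-14)=1 g(14,-12)=14 g(14,-10)=91 g(14,-8)=364 g(14,-6)=1000 g(14,-4)=1988 g(14,-2)=2912 g(14,0)=3068 g(14,2)=2002
t=15: g(15,-15)=1 g(15,-13)=15 g(15,-11)=105 g(15,-9)=455 g(15,-7)=1364 g(15,-5)=2988 g(15,-3)=4900 g(15,-1)=5980 g(15,1)=5070 g(15,3)=2002
t=16: g(16,-16)=1 g(16,-14)=16 g(16,-12)=120 g(16,-10)=560 g(16,-8)=1819 g(16,-6)=4352 g(16,-4)=7888 g(16,-2)=10880 g(16,0)=11050 g(16,2)=7072
t=17: g(17,-17)=1 g(17,-15)=17 g(17,-13)=136 g(17,-11)=680 g(17,-9)=2379 g(17,-7)=6171 g(17,-5)=12240 g(17,-3)=18768 g(17,-1)=21930 g(17,1)=18122 g(17,3)=7072
t=18: g(18,-18)=1 g(18,-16)=18 g(18,-14)=153 g(18,-12)=816 g(18,-10)=3059 g(18,-8)=8550 g(18,-6)=18411 g(18,-4)=31008 g(18,-2)=40698 g(18,0)=40052 g(18,2)=25194
t=19: g(19,-19)=1 g(19,-17)=19 g(19,-15)=171 g(19,-13)=969 g(19,-11)=3875 g(19,-9)=11609 g(19,-7)=26961 g(19,-5)=49419 g(19,-3)=71706 g(19,-1)=80750 g(19,1)=65246 g(19,3)=25194
t=20: g(20,-20)=1 g(20,-18)=20 g(20,-16)=190 g(20,-14)=1140 g(20,-12)=4844 g(20,-10)=15484 g(20,-8)=38570 g(20,-6)=76380 g(20,-4)=121125 g(20,-2)=152456 g(20,0)=145996 g(20,2)=90440
t=21: g(21,-21)=1 g(21,-19)=21 g(21,-17)=210 g(21,-15)=1330 g(21,-13)=5984 g(21,-11)=20328 g(21,-9)=54054 g(21,-7)=114950 g(21,-5)=197505 g(21,-3)=273581 g(21,-1)=298452 g(21,1)=236436 g(21,3)=90440
t=22: g(22,-22)=1 g(22,-20)=22 g(22,-18)=231 g(22,-16)=1540 g(22,-14)=7314 g(22,-12)=26312 g(22,-10)=74382 g(22,-8)=169004 g(22,-6)=312455 g(22,-4)=471086 g(22,-2)=572033 g(22,0)=534888 g(22,2)=326876
t=23: g(23,-23)=1 g(23,-21)=23 g(23,-19)=253 g(23,-17)=1771 g(23,-15)=8854 g(23,-13)=33626 g(23,-11)=100694 g(23,-9)=243386 g(23,-7)=481459 g(23,-5)=783541 g(23,-3)=1043119 g(23,-1)=1106921 g(23,1)=861764 g(23,3)=326876
t=24: g(24,-24)=1 g(24,-22)=24 g(24,-20)=276 g(24,-18)=2024 g(24,-16)=10625 g(24,-14)=42480 g(24,-12)=134320 g(24,-10)=344080 g(24,-8)=724845 g(24,-6)=1265000 g(24,-4)=1826660 g(24,-2)=2150040 g(24,0)=1968685 g(24,2)=1188640
t=25: g(25,-25)=1 g(25,-23)=25 g(25,-21)=300 g(25,-19)=2300 g(25,-17)=12649 g(25,-15)=53105 g(25,-13)=176800 g(25,-11)=478400 g(25,-9)=1068925 g(25,-7)=1989845 g(25,-5)=3091660 g(25,-3)=3976700 g(25,-1)=4118725 g(25,1)=3157325 g(25,3)=1188640
t=26: g(26,-26)=1 g(26,-24)=26 g(26,-22)=325 g(26,-20)=2600 g(26,-18)=14949 g(26,-16)=65754 g(26,-14)=229905 g(26,-12)=655200 g(26,-10)=1547325 g(26,-8)=3058770 g(26,-6)=5081505 g(26,-4)=7068360 g(26,-2)=8095425 g(26,0)=7276050 g(26,2)=4345965
t=27: g(27,-27)=1 g(27,-25)=27 g(27,-23)=351 g(27,-21)=2925 g(27,-19)=17549 g(27,-17)=80703 g(27,-15)=295659 g(27,-13)=885105 g(27,-11)=2202525 g(27,-9)=4606095 g(27,-7)=8140275 g(27,-5)=12149865 g(27,-3)=15163785 g(27,-1)=15371475 g(27,1)=11622015 g(27,3)=4345965
t=28: g(28,-28)=1 g(28,-26)=28 g(28,-24)=378 g(28,-22)=3276 g(28,-20)=20474 g(28,-18)=98252 g(28,-16)=376362 g(28,-14)=1180764 g(28,-12)=3087630 g(28,-10)=6808620 g(28,-8)=12746370 g(28,-6)=20290140 g(28,-4)=27313650 g(28,-2)=30535260 g(28,0)=26993490 g(28,2)=15967980
t=29: g(29,-29)=1 g(29,-27)=29 g(29,-25)=406 g(29,-23)=3654 g(29,-21)=23750 g(29,-19)=118726 g(29,-17)=474614 g(29,-15)=1557126 g(29,-13)=4268394 g(29,-11)=9896250 g(29,-9)=19554990 g(29,-7)=33036510 g(29,-5)=47603790 g(29,-3)=57848910 g(29,-1)=57528750 g(29,1)=42961470 g(29,3)=15967980
t=30: g(30,-30)=1 g(30,-28)=30 g(30,-26)=435 g(30,-24)=4060 g(30,-22)=27404 g(30,-20)=142476 g(30,-18)=593340 g(30,-16)=2031740 g(30,-14)=5825520 g(30,-12)=14164644 g(30,-10)=29451240 g(30,-8)=52591500 g(30,-6)=80640300 g(30,-4)=105452700 g(30,-2)=115377660 g(30,0)=100490220 g(30,2)=58929450
Paths never hitting 4: Σ_s g(30,s) = 565722720
Paths hitting 4: 2^30 - 565722720 = 508019104
P = 508019104/1073741824 = 15875597/33554432

Answer: 15875597/33554432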